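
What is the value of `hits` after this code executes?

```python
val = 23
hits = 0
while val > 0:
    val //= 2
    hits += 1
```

Let's trace through this code step by step.

Initialize: val = 23
Initialize: hits = 0
Entering loop: while val > 0:

After execution: hits = 5
5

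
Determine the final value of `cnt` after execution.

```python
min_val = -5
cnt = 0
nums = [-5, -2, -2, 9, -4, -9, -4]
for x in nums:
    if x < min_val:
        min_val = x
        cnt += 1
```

Let's trace through this code step by step.

Initialize: min_val = -5
Initialize: cnt = 0
Initialize: nums = [-5, -2, -2, 9, -4, -9, -4]
Entering loop: for x in nums:

After execution: cnt = 1
1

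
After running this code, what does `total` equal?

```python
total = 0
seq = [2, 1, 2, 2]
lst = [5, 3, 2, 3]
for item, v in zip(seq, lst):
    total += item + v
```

Let's trace through this code step by step.

Initialize: total = 0
Initialize: seq = [2, 1, 2, 2]
Initialize: lst = [5, 3, 2, 3]
Entering loop: for item, v in zip(seq, lst):

After execution: total = 20
20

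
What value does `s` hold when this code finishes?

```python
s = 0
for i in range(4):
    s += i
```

Let's trace through this code step by step.

Initialize: s = 0
Entering loop: for i in range(4):

After execution: s = 6
6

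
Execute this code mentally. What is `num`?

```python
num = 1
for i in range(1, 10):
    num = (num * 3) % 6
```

Let's trace through this code step by step.

Initialize: num = 1
Entering loop: for i in range(1, 10):

After execution: num = 3
3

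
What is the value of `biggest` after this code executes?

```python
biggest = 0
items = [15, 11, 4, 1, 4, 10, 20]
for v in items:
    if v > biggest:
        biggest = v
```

Let's trace through this code step by step.

Initialize: biggest = 0
Initialize: items = [15, 11, 4, 1, 4, 10, 20]
Entering loop: for v in items:

After execution: biggest = 20
20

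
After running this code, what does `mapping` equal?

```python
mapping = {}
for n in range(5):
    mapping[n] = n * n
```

Let's trace through this code step by step.

Initialize: mapping = {}
Entering loop: for n in range(5):

After execution: mapping = {0: 0, 1: 1, 2: 4, 3: 9, 4: 16}
{0: 0, 1: 1, 2: 4, 3: 9, 4: 16}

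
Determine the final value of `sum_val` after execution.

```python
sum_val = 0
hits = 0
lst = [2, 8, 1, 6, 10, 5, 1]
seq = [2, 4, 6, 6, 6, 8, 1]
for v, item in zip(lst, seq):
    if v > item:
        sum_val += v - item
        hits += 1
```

Let's trace through this code step by step.

Initialize: sum_val = 0
Initialize: hits = 0
Initialize: lst = [2, 8, 1, 6, 10, 5, 1]
Initialize: seq = [2, 4, 6, 6, 6, 8, 1]
Entering loop: for v, item in zip(lst, seq):

After execution: sum_val = 8
8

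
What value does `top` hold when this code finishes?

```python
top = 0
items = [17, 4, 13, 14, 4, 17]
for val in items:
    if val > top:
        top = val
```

Let's trace through this code step by step.

Initialize: top = 0
Initialize: items = [17, 4, 13, 14, 4, 17]
Entering loop: for val in items:

After execution: top = 17
17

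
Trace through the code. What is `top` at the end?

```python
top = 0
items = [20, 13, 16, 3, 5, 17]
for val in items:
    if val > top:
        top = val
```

Let's trace through this code step by step.

Initialize: top = 0
Initialize: items = [20, 13, 16, 3, 5, 17]
Entering loop: for val in items:

After execution: top = 20
20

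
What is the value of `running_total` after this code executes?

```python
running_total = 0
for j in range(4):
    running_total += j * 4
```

Let's trace through this code step by step.

Initialize: running_total = 0
Entering loop: for j in range(4):

After execution: running_total = 24
24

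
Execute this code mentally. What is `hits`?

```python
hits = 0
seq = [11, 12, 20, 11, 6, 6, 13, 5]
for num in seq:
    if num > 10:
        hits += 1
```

Let's trace through this code step by step.

Initialize: hits = 0
Initialize: seq = [11, 12, 20, 11, 6, 6, 13, 5]
Entering loop: for num in seq:

After execution: hits = 5
5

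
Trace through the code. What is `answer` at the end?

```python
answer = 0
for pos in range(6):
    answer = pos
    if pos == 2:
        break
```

Let's trace through this code step by step.

Initialize: answer = 0
Entering loop: for pos in range(6):

After execution: answer = 2
2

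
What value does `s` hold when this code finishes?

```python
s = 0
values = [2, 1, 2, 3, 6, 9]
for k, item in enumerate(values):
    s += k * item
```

Let's trace through this code step by step.

Initialize: s = 0
Initialize: values = [2, 1, 2, 3, 6, 9]
Entering loop: for k, item in enumerate(values):

After execution: s = 83
83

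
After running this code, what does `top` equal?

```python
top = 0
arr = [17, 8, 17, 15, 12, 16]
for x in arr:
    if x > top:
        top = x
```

Let's trace through this code step by step.

Initialize: top = 0
Initialize: arr = [17, 8, 17, 15, 12, 16]
Entering loop: for x in arr:

After execution: top = 17
17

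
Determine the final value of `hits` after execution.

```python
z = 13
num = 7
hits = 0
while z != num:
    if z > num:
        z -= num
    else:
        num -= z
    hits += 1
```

Let's trace through this code step by step.

Initialize: z = 13
Initialize: num = 7
Initialize: hits = 0
Entering loop: while z != num:

After execution: hits = 7
7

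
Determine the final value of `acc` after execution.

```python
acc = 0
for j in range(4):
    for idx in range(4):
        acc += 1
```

Let's trace through this code step by step.

Initialize: acc = 0
Entering loop: for j in range(4):

After execution: acc = 16
16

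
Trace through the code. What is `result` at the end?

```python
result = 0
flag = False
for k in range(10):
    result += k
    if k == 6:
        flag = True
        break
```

Let's trace through this code step by step.

Initialize: result = 0
Initialize: flag = False
Entering loop: for k in range(10):

After execution: result = 21
21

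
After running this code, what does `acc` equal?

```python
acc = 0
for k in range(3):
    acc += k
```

Let's trace through this code step by step.

Initialize: acc = 0
Entering loop: for k in range(3):

After execution: acc = 3
3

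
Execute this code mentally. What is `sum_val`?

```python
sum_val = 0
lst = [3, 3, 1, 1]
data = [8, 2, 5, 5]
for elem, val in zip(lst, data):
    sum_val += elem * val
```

Let's trace through this code step by step.

Initialize: sum_val = 0
Initialize: lst = [3, 3, 1, 1]
Initialize: data = [8, 2, 5, 5]
Entering loop: for elem, val in zip(lst, data):

After execution: sum_val = 40
40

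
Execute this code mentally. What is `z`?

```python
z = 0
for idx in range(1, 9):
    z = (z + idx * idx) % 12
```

Let's trace through this code step by step.

Initialize: z = 0
Entering loop: for idx in range(1, 9):

After execution: z = 0
0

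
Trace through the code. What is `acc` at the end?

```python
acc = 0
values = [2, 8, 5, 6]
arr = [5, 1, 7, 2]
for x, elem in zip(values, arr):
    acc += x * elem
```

Let's trace through this code step by step.

Initialize: acc = 0
Initialize: values = [2, 8, 5, 6]
Initialize: arr = [5, 1, 7, 2]
Entering loop: for x, elem in zip(values, arr):

After execution: acc = 65
65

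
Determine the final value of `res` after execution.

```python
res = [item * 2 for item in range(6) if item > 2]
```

Let's trace through this code step by step.

Initialize: res = [item * 2 for item in range(6) if item > 2]

After execution: res = [6, 8, 10]
[6, 8, 10]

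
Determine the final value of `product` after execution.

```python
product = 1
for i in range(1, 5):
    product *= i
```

Let's trace through this code step by step.

Initialize: product = 1
Entering loop: for i in range(1, 5):

After execution: product = 24
24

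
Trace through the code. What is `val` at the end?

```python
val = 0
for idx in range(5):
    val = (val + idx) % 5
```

Let's trace through this code step by step.

Initialize: val = 0
Entering loop: for idx in range(5):

After execution: val = 0
0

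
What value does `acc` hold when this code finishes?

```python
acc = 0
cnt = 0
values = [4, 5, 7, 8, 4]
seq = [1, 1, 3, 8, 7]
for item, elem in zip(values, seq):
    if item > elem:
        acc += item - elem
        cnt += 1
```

Let's trace through this code step by step.

Initialize: acc = 0
Initialize: cnt = 0
Initialize: values = [4, 5, 7, 8, 4]
Initialize: seq = [1, 1, 3, 8, 7]
Entering loop: for item, elem in zip(values, seq):

After execution: acc = 11
11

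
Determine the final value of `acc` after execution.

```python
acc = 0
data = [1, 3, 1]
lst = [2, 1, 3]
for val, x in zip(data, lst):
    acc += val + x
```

Let's trace through this code step by step.

Initialize: acc = 0
Initialize: data = [1, 3, 1]
Initialize: lst = [2, 1, 3]
Entering loop: for val, x in zip(data, lst):

After execution: acc = 11
11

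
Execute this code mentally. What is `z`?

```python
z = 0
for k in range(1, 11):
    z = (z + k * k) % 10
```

Let's trace through this code step by step.

Initialize: z = 0
Entering loop: for k in range(1, 11):

After execution: z = 5
5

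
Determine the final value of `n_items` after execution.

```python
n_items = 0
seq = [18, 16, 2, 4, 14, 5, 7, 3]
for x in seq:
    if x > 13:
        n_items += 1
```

Let's trace through this code step by step.

Initialize: n_items = 0
Initialize: seq = [18, 16, 2, 4, 14, 5, 7, 3]
Entering loop: for x in seq:

After execution: n_items = 3
3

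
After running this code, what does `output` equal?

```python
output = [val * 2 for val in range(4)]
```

Let's trace through this code step by step.

Initialize: output = [val * 2 for val in range(4)]

After execution: output = [0, 2, 4, 6]
[0, 2, 4, 6]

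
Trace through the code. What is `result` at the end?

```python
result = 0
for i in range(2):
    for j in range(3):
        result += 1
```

Let's trace through this code step by step.

Initialize: result = 0
Entering loop: for i in range(2):

After execution: result = 6
6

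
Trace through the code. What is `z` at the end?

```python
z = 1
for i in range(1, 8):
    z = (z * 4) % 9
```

Let's trace through this code step by step.

Initialize: z = 1
Entering loop: for i in range(1, 8):

After execution: z = 4
4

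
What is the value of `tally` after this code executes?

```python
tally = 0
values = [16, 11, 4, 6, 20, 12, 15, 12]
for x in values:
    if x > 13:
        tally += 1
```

Let's trace through this code step by step.

Initialize: tally = 0
Initialize: values = [16, 11, 4, 6, 20, 12, 15, 12]
Entering loop: for x in values:

After execution: tally = 3
3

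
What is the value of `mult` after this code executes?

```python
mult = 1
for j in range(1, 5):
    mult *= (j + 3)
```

Let's trace through this code step by step.

Initialize: mult = 1
Entering loop: for j in range(1, 5):

After execution: mult = 840
840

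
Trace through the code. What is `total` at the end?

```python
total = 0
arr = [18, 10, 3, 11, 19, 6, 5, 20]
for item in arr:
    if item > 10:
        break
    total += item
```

Let's trace through this code step by step.

Initialize: total = 0
Initialize: arr = [18, 10, 3, 11, 19, 6, 5, 20]
Entering loop: for item in arr:

After execution: total = 0
0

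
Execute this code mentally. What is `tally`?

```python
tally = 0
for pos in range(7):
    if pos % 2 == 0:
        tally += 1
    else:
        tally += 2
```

Let's trace through this code step by step.

Initialize: tally = 0
Entering loop: for pos in range(7):

After execution: tally = 10
10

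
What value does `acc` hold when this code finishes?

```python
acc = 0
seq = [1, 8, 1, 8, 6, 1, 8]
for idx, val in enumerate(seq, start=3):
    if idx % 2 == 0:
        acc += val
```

Let's trace through this code step by step.

Initialize: acc = 0
Initialize: seq = [1, 8, 1, 8, 6, 1, 8]
Entering loop: for idx, val in enumerate(seq, start=3):

After execution: acc = 17
17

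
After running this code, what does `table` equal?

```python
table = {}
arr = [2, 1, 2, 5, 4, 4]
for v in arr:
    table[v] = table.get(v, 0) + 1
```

Let's trace through this code step by step.

Initialize: table = {}
Initialize: arr = [2, 1, 2, 5, 4, 4]
Entering loop: for v in arr:

After execution: table = {2: 2, 1: 1, 5: 1, 4: 2}
{2: 2, 1: 1, 5: 1, 4: 2}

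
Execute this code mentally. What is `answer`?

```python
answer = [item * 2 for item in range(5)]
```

Let's trace through this code step by step.

Initialize: answer = [item * 2 for item in range(5)]

After execution: answer = [0, 2, 4, 6, 8]
[0, 2, 4, 6, 8]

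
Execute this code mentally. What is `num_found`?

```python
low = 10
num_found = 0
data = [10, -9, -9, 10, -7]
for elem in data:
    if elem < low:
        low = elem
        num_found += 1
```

Let's trace through this code step by step.

Initialize: low = 10
Initialize: num_found = 0
Initialize: data = [10, -9, -9, 10, -7]
Entering loop: for elem in data:

After execution: num_found = 1
1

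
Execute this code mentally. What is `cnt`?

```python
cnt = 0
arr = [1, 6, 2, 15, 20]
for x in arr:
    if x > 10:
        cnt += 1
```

Let's trace through this code step by step.

Initialize: cnt = 0
Initialize: arr = [1, 6, 2, 15, 20]
Entering loop: for x in arr:

After execution: cnt = 2
2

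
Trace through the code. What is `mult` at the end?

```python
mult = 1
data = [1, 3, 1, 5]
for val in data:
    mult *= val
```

Let's trace through this code step by step.

Initialize: mult = 1
Initialize: data = [1, 3, 1, 5]
Entering loop: for val in data:

After execution: mult = 15
15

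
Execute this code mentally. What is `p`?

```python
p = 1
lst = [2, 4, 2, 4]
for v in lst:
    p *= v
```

Let's trace through this code step by step.

Initialize: p = 1
Initialize: lst = [2, 4, 2, 4]
Entering loop: for v in lst:

After execution: p = 64
64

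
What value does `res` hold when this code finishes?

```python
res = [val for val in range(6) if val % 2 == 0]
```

Let's trace through this code step by step.

Initialize: res = [val for val in range(6) if val % 2 == 0]

After execution: res = [0, 2, 4]
[0, 2, 4]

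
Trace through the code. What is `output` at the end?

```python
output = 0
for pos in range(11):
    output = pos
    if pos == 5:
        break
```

Let's trace through this code step by step.

Initialize: output = 0
Entering loop: for pos in range(11):

After execution: output = 5
5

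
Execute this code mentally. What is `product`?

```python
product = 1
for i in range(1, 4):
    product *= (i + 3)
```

Let's trace through this code step by step.

Initialize: product = 1
Entering loop: for i in range(1, 4):

After execution: product = 120
120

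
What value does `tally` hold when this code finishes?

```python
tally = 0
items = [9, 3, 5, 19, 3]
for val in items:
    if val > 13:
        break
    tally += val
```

Let's trace through this code step by step.

Initialize: tally = 0
Initialize: items = [9, 3, 5, 19, 3]
Entering loop: for val in items:

After execution: tally = 17
17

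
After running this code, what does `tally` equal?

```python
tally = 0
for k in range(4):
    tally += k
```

Let's trace through this code step by step.

Initialize: tally = 0
Entering loop: for k in range(4):

After execution: tally = 6
6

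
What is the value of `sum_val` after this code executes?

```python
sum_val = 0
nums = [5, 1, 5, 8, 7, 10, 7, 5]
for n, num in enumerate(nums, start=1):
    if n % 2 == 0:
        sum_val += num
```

Let's trace through this code step by step.

Initialize: sum_val = 0
Initialize: nums = [5, 1, 5, 8, 7, 10, 7, 5]
Entering loop: for n, num in enumerate(nums, start=1):

After execution: sum_val = 24
24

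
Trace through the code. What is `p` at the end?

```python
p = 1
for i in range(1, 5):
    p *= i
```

Let's trace through this code step by step.

Initialize: p = 1
Entering loop: for i in range(1, 5):

After execution: p = 24
24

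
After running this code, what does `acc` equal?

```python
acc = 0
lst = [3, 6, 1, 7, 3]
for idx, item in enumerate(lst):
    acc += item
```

Let's trace through this code step by step.

Initialize: acc = 0
Initialize: lst = [3, 6, 1, 7, 3]
Entering loop: for idx, item in enumerate(lst):

After execution: acc = 20
20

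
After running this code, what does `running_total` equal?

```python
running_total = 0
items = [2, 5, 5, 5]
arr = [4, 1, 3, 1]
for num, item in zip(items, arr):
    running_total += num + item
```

Let's trace through this code step by step.

Initialize: running_total = 0
Initialize: items = [2, 5, 5, 5]
Initialize: arr = [4, 1, 3, 1]
Entering loop: for num, item in zip(items, arr):

After execution: running_total = 26
26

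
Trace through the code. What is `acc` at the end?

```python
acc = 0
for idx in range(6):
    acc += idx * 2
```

Let's trace through this code step by step.

Initialize: acc = 0
Entering loop: for idx in range(6):

After execution: acc = 30
30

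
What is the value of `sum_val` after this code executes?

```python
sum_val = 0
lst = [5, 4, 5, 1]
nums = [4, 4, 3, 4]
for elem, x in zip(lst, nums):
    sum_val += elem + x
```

Let's trace through this code step by step.

Initialize: sum_val = 0
Initialize: lst = [5, 4, 5, 1]
Initialize: nums = [4, 4, 3, 4]
Entering loop: for elem, x in zip(lst, nums):

After execution: sum_val = 30
30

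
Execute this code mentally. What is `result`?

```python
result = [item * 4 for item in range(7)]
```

Let's trace through this code step by step.

Initialize: result = [item * 4 for item in range(7)]

After execution: result = [0, 4, 8, 12, 16, 20, 24]
[0, 4, 8, 12, 16, 20, 24]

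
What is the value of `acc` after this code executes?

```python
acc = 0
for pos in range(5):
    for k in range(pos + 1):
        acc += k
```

Let's trace through this code step by step.

Initialize: acc = 0
Entering loop: for pos in range(5):

After execution: acc = 20
20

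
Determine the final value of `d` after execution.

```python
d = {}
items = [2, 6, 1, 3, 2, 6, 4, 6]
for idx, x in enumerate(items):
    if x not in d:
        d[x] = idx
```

Let's trace through this code step by step.

Initialize: d = {}
Initialize: items = [2, 6, 1, 3, 2, 6, 4, 6]
Entering loop: for idx, x in enumerate(items):

After execution: d = {2: 0, 6: 1, 1: 2, 3: 3, 4: 6}
{2: 0, 6: 1, 1: 2, 3: 3, 4: 6}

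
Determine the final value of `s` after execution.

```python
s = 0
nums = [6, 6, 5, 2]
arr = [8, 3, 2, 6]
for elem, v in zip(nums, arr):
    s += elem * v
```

Let's trace through this code step by step.

Initialize: s = 0
Initialize: nums = [6, 6, 5, 2]
Initialize: arr = [8, 3, 2, 6]
Entering loop: for elem, v in zip(nums, arr):

After execution: s = 88
88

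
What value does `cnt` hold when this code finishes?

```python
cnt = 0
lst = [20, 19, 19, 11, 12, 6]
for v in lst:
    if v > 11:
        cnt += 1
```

Let's trace through this code step by step.

Initialize: cnt = 0
Initialize: lst = [20, 19, 19, 11, 12, 6]
Entering loop: for v in lst:

After execution: cnt = 4
4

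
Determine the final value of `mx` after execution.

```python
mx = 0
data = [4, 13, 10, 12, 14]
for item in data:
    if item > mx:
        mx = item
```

Let's trace through this code step by step.

Initialize: mx = 0
Initialize: data = [4, 13, 10, 12, 14]
Entering loop: for item in data:

After execution: mx = 14
14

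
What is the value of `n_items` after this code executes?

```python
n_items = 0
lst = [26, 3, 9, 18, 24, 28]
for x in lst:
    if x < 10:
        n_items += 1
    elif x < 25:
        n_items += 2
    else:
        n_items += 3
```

Let's trace through this code step by step.

Initialize: n_items = 0
Initialize: lst = [26, 3, 9, 18, 24, 28]
Entering loop: for x in lst:

After execution: n_items = 12
12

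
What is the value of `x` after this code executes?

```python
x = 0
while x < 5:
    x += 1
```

Let's trace through this code step by step.

Initialize: x = 0
Entering loop: while x < 5:

After execution: x = 5
5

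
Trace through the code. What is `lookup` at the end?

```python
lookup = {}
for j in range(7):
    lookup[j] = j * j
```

Let's trace through this code step by step.

Initialize: lookup = {}
Entering loop: for j in range(7):

After execution: lookup = {0: 0, 1: 1, 2: 4, 3: 9, 4: 16, 5: 25, 6: 36}
{0: 0, 1: 1, 2: 4, 3: 9, 4: 16, 5: 25, 6: 36}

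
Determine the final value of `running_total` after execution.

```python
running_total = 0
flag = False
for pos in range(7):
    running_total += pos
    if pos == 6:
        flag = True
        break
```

Let's trace through this code step by step.

Initialize: running_total = 0
Initialize: flag = False
Entering loop: for pos in range(7):

After execution: running_total = 21
21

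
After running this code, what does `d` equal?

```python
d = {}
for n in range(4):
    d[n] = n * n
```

Let's trace through this code step by step.

Initialize: d = {}
Entering loop: for n in range(4):

After execution: d = {0: 0, 1: 1, 2: 4, 3: 9}
{0: 0, 1: 1, 2: 4, 3: 9}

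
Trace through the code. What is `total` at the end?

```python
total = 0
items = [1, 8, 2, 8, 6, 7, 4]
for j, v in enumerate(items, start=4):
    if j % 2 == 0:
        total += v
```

Let's trace through this code step by step.

Initialize: total = 0
Initialize: items = [1, 8, 2, 8, 6, 7, 4]
Entering loop: for j, v in enumerate(items, start=4):

After execution: total = 13
13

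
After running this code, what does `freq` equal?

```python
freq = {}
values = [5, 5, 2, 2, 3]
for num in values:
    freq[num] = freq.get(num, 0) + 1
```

Let's trace through this code step by step.

Initialize: freq = {}
Initialize: values = [5, 5, 2, 2, 3]
Entering loop: for num in values:

After execution: freq = {5: 2, 2: 2, 3: 1}
{5: 2, 2: 2, 3: 1}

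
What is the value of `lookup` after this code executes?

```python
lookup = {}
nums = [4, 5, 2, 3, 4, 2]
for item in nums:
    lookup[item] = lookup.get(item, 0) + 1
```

Let's trace through this code step by step.

Initialize: lookup = {}
Initialize: nums = [4, 5, 2, 3, 4, 2]
Entering loop: for item in nums:

After execution: lookup = {4: 2, 5: 1, 2: 2, 3: 1}
{4: 2, 5: 1, 2: 2, 3: 1}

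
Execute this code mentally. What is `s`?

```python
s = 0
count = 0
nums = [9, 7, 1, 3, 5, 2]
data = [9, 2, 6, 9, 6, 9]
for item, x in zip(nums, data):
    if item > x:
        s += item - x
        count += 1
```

Let's trace through this code step by step.

Initialize: s = 0
Initialize: count = 0
Initialize: nums = [9, 7, 1, 3, 5, 2]
Initialize: data = [9, 2, 6, 9, 6, 9]
Entering loop: for item, x in zip(nums, data):

After execution: s = 5
5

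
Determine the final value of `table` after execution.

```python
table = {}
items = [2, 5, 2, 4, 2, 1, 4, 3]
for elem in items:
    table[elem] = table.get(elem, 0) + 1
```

Let's trace through this code step by step.

Initialize: table = {}
Initialize: items = [2, 5, 2, 4, 2, 1, 4, 3]
Entering loop: for elem in items:

After execution: table = {2: 3, 5: 1, 4: 2, 1: 1, 3: 1}
{2: 3, 5: 1, 4: 2, 1: 1, 3: 1}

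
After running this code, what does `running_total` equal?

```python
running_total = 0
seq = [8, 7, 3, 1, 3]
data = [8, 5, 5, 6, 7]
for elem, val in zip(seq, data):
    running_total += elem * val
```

Let's trace through this code step by step.

Initialize: running_total = 0
Initialize: seq = [8, 7, 3, 1, 3]
Initialize: data = [8, 5, 5, 6, 7]
Entering loop: for elem, val in zip(seq, data):

After execution: running_total = 141
141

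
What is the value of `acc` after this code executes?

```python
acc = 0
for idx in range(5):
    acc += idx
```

Let's trace through this code step by step.

Initialize: acc = 0
Entering loop: for idx in range(5):

After execution: acc = 10
10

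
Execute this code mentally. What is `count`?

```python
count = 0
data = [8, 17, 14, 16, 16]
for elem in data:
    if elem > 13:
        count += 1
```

Let's trace through this code step by step.

Initialize: count = 0
Initialize: data = [8, 17, 14, 16, 16]
Entering loop: for elem in data:

After execution: count = 4
4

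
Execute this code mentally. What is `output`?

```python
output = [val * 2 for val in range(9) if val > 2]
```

Let's trace through this code step by step.

Initialize: output = [val * 2 for val in range(9) if val > 2]

After execution: output = [6, 8, 10, 12, 14, 16]
[6, 8, 10, 12, 14, 16]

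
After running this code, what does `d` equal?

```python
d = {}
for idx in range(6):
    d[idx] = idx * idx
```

Let's trace through this code step by step.

Initialize: d = {}
Entering loop: for idx in range(6):

After execution: d = {0: 0, 1: 1, 2: 4, 3: 9, 4: 16, 5: 25}
{0: 0, 1: 1, 2: 4, 3: 9, 4: 16, 5: 25}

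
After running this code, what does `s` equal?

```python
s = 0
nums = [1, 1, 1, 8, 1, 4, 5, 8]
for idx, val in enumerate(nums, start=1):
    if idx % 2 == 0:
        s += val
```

Let's trace through this code step by step.

Initialize: s = 0
Initialize: nums = [1, 1, 1, 8, 1, 4, 5, 8]
Entering loop: for idx, val in enumerate(nums, start=1):

After execution: s = 21
21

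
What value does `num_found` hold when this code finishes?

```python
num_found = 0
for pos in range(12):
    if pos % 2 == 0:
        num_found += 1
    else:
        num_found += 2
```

Let's trace through this code step by step.

Initialize: num_found = 0
Entering loop: for pos in range(12):

After execution: num_found = 18
18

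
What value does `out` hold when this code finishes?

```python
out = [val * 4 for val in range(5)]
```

Let's trace through this code step by step.

Initialize: out = [val * 4 for val in range(5)]

After execution: out = [0, 4, 8, 12, 16]
[0, 4, 8, 12, 16]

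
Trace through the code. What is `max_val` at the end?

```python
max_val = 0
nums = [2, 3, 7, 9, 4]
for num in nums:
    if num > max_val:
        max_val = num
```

Let's trace through this code step by step.

Initialize: max_val = 0
Initialize: nums = [2, 3, 7, 9, 4]
Entering loop: for num in nums:

After execution: max_val = 9
9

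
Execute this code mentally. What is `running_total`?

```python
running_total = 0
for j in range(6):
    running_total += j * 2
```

Let's trace through this code step by step.

Initialize: running_total = 0
Entering loop: for j in range(6):

After execution: running_total = 30
30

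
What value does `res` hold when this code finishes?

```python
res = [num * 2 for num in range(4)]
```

Let's trace through this code step by step.

Initialize: res = [num * 2 for num in range(4)]

After execution: res = [0, 2, 4, 6]
[0, 2, 4, 6]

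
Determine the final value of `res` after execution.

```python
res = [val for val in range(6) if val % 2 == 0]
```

Let's trace through this code step by step.

Initialize: res = [val for val in range(6) if val % 2 == 0]

After execution: res = [0, 2, 4]
[0, 2, 4]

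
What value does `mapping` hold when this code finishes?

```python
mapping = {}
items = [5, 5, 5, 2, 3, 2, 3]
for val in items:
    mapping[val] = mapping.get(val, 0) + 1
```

Let's trace through this code step by step.

Initialize: mapping = {}
Initialize: items = [5, 5, 5, 2, 3, 2, 3]
Entering loop: for val in items:

After execution: mapping = {5: 3, 2: 2, 3: 2}
{5: 3, 2: 2, 3: 2}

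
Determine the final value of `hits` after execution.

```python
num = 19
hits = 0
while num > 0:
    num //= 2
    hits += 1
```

Let's trace through this code step by step.

Initialize: num = 19
Initialize: hits = 0
Entering loop: while num > 0:

After execution: hits = 5
5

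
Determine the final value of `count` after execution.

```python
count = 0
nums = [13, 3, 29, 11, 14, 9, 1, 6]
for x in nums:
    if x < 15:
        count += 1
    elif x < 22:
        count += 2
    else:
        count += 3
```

Let's trace through this code step by step.

Initialize: count = 0
Initialize: nums = [13, 3, 29, 11, 14, 9, 1, 6]
Entering loop: for x in nums:

After execution: count = 10
10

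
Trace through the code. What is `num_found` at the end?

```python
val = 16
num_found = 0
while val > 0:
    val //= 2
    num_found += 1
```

Let's trace through this code step by step.

Initialize: val = 16
Initialize: num_found = 0
Entering loop: while val > 0:

After execution: num_found = 5
5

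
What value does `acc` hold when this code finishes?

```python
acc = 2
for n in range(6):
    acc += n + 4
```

Let's trace through this code step by step.

Initialize: acc = 2
Entering loop: for n in range(6):

After execution: acc = 41
41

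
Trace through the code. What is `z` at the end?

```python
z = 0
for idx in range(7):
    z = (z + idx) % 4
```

Let's trace through this code step by step.

Initialize: z = 0
Entering loop: for idx in range(7):

After execution: z = 1
1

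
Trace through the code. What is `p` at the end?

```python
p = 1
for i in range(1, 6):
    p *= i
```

Let's trace through this code step by step.

Initialize: p = 1
Entering loop: for i in range(1, 6):

After execution: p = 120
120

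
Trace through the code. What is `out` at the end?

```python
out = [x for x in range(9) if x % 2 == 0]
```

Let's trace through this code step by step.

Initialize: out = [x for x in range(9) if x % 2 == 0]

After execution: out = [0, 2, 4, 6, 8]
[0, 2, 4, 6, 8]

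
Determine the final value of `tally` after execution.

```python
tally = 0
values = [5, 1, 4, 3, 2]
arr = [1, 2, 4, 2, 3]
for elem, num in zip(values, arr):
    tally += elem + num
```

Let's trace through this code step by step.

Initialize: tally = 0
Initialize: values = [5, 1, 4, 3, 2]
Initialize: arr = [1, 2, 4, 2, 3]
Entering loop: for elem, num in zip(values, arr):

After execution: tally = 27
27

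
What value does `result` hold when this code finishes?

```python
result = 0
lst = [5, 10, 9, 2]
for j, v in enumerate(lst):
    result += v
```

Let's trace through this code step by step.

Initialize: result = 0
Initialize: lst = [5, 10, 9, 2]
Entering loop: for j, v in enumerate(lst):

After execution: result = 26
26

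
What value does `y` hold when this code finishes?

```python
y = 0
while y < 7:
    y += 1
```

Let's trace through this code step by step.

Initialize: y = 0
Entering loop: while y < 7:

After execution: y = 7
7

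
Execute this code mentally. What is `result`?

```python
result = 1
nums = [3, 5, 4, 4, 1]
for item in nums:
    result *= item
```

Let's trace through this code step by step.

Initialize: result = 1
Initialize: nums = [3, 5, 4, 4, 1]
Entering loop: for item in nums:

After execution: result = 240
240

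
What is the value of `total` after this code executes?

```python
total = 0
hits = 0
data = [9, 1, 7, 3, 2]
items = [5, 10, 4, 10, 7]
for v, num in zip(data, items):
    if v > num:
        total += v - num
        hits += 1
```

Let's trace through this code step by step.

Initialize: total = 0
Initialize: hits = 0
Initialize: data = [9, 1, 7, 3, 2]
Initialize: items = [5, 10, 4, 10, 7]
Entering loop: for v, num in zip(data, items):

After execution: total = 7
7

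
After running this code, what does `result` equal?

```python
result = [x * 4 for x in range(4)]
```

Let's trace through this code step by step.

Initialize: result = [x * 4 for x in range(4)]

After execution: result = [0, 4, 8, 12]
[0, 4, 8, 12]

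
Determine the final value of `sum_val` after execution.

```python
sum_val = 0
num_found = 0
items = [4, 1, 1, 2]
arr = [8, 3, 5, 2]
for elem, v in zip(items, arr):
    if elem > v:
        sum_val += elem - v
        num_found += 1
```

Let's trace through this code step by step.

Initialize: sum_val = 0
Initialize: num_found = 0
Initialize: items = [4, 1, 1, 2]
Initialize: arr = [8, 3, 5, 2]
Entering loop: for elem, v in zip(items, arr):

After execution: sum_val = 0
0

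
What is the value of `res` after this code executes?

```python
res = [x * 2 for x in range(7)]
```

Let's trace through this code step by step.

Initialize: res = [x * 2 for x in range(7)]

After execution: res = [0, 2, 4, 6, 8, 10, 12]
[0, 2, 4, 6, 8, 10, 12]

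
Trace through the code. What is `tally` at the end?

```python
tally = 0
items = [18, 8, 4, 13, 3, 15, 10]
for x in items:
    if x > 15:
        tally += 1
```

Let's trace through this code step by step.

Initialize: tally = 0
Initialize: items = [18, 8, 4, 13, 3, 15, 10]
Entering loop: for x in items:

After execution: tally = 1
1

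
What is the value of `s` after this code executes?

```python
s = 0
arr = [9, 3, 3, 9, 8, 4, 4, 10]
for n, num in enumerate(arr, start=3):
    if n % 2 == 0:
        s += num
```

Let's trace through this code step by step.

Initialize: s = 0
Initialize: arr = [9, 3, 3, 9, 8, 4, 4, 10]
Entering loop: for n, num in enumerate(arr, start=3):

After execution: s = 26
26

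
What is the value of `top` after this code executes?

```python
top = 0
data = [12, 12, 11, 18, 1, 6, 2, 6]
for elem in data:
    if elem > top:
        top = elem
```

Let's trace through this code step by step.

Initialize: top = 0
Initialize: data = [12, 12, 11, 18, 1, 6, 2, 6]
Entering loop: for elem in data:

After execution: top = 18
18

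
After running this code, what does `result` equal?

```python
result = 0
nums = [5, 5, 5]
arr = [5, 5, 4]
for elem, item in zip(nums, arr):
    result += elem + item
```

Let's trace through this code step by step.

Initialize: result = 0
Initialize: nums = [5, 5, 5]
Initialize: arr = [5, 5, 4]
Entering loop: for elem, item in zip(nums, arr):

After execution: result = 29
29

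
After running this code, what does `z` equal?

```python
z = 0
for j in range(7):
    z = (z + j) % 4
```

Let's trace through this code step by step.

Initialize: z = 0
Entering loop: for j in range(7):

After execution: z = 1
1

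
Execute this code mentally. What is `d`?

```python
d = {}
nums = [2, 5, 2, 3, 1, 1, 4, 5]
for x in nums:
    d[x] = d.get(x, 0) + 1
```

Let's trace through this code step by step.

Initialize: d = {}
Initialize: nums = [2, 5, 2, 3, 1, 1, 4, 5]
Entering loop: for x in nums:

After execution: d = {2: 2, 5: 2, 3: 1, 1: 2, 4: 1}
{2: 2, 5: 2, 3: 1, 1: 2, 4: 1}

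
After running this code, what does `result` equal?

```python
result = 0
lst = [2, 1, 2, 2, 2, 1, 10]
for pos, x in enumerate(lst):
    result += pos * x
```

Let's trace through this code step by step.

Initialize: result = 0
Initialize: lst = [2, 1, 2, 2, 2, 1, 10]
Entering loop: for pos, x in enumerate(lst):

After execution: result = 84
84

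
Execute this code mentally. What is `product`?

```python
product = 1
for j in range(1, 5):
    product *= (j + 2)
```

Let's trace through this code step by step.

Initialize: product = 1
Entering loop: for j in range(1, 5):

After execution: product = 360
360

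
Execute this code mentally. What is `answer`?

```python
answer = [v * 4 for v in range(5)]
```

Let's trace through this code step by step.

Initialize: answer = [v * 4 for v in range(5)]

After execution: answer = [0, 4, 8, 12, 16]
[0, 4, 8, 12, 16]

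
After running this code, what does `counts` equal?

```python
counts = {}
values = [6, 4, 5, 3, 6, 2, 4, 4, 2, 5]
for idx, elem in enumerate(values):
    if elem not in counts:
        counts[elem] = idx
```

Let's trace through this code step by step.

Initialize: counts = {}
Initialize: values = [6, 4, 5, 3, 6, 2, 4, 4, 2, 5]
Entering loop: for idx, elem in enumerate(values):

After execution: counts = {6: 0, 4: 1, 5: 2, 3: 3, 2: 5}
{6: 0, 4: 1, 5: 2, 3: 3, 2: 5}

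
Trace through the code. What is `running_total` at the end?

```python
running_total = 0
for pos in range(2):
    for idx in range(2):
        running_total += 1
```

Let's trace through this code step by step.

Initialize: running_total = 0
Entering loop: for pos in range(2):

After execution: running_total = 4
4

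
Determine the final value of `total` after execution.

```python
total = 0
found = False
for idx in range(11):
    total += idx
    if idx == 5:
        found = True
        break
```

Let's trace through this code step by step.

Initialize: total = 0
Initialize: found = False
Entering loop: for idx in range(11):

After execution: total = 15
15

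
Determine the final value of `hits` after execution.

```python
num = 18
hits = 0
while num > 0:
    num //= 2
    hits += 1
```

Let's trace through this code step by step.

Initialize: num = 18
Initialize: hits = 0
Entering loop: while num > 0:

After execution: hits = 5
5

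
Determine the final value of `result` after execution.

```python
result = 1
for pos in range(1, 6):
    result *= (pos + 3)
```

Let's trace through this code step by step.

Initialize: result = 1
Entering loop: for pos in range(1, 6):

After execution: result = 6720
6720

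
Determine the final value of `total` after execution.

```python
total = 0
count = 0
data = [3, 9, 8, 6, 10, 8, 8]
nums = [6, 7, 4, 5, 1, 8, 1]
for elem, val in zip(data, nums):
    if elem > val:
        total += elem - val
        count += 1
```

Let's trace through this code step by step.

Initialize: total = 0
Initialize: count = 0
Initialize: data = [3, 9, 8, 6, 10, 8, 8]
Initialize: nums = [6, 7, 4, 5, 1, 8, 1]
Entering loop: for elem, val in zip(data, nums):

After execution: total = 23
23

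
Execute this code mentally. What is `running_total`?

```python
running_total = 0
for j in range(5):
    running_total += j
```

Let's trace through this code step by step.

Initialize: running_total = 0
Entering loop: for j in range(5):

After execution: running_total = 10
10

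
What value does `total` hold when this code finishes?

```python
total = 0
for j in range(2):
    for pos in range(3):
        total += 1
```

Let's trace through this code step by step.

Initialize: total = 0
Entering loop: for j in range(2):

After execution: total = 6
6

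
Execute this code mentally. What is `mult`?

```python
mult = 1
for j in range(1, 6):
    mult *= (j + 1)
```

Let's trace through this code step by step.

Initialize: mult = 1
Entering loop: for j in range(1, 6):

After execution: mult = 720
720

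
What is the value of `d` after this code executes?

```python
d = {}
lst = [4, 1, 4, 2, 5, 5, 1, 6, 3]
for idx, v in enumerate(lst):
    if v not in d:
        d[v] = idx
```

Let's trace through this code step by step.

Initialize: d = {}
Initialize: lst = [4, 1, 4, 2, 5, 5, 1, 6, 3]
Entering loop: for idx, v in enumerate(lst):

After execution: d = {4: 0, 1: 1, 2: 3, 5: 4, 6: 7, 3: 8}
{4: 0, 1: 1, 2: 3, 5: 4, 6: 7, 3: 8}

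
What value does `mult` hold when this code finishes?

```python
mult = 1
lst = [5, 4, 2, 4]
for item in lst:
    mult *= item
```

Let's trace through this code step by step.

Initialize: mult = 1
Initialize: lst = [5, 4, 2, 4]
Entering loop: for item in lst:

After execution: mult = 160
160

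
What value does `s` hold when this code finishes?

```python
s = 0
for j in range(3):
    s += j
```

Let's trace through this code step by step.

Initialize: s = 0
Entering loop: for j in range(3):

After execution: s = 3
3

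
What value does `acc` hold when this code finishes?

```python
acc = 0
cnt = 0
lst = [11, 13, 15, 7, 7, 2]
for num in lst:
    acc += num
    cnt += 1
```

Let's trace through this code step by step.

Initialize: acc = 0
Initialize: cnt = 0
Initialize: lst = [11, 13, 15, 7, 7, 2]
Entering loop: for num in lst:

After execution: acc = 55
55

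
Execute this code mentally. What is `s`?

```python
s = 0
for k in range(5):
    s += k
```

Let's trace through this code step by step.

Initialize: s = 0
Entering loop: for k in range(5):

After execution: s = 10
10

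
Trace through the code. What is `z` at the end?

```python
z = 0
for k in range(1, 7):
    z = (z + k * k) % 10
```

Let's trace through this code step by step.

Initialize: z = 0
Entering loop: for k in range(1, 7):

After execution: z = 1
1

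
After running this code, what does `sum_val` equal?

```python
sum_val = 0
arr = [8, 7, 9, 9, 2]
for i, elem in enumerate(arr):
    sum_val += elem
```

Let's trace through this code step by step.

Initialize: sum_val = 0
Initialize: arr = [8, 7, 9, 9, 2]
Entering loop: for i, elem in enumerate(arr):

After execution: sum_val = 35
35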